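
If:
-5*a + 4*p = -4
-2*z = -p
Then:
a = 8*z/5 + 4/5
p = 2*z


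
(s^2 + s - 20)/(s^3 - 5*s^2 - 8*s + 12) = (s^2 + s - 20)/(s^3 - 5*s^2 - 8*s + 12)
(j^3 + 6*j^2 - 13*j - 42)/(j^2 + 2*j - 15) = (j^2 + 9*j + 14)/(j + 5)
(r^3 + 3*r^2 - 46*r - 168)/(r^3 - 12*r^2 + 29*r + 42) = (r^2 + 10*r + 24)/(r^2 - 5*r - 6)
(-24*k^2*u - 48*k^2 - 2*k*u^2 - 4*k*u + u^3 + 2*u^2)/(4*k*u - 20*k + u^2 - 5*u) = (-6*k*u - 12*k + u^2 + 2*u)/(u - 5)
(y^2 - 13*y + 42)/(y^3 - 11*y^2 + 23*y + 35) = (y - 6)/(y^2 - 4*y - 5)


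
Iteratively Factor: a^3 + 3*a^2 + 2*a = (a)*(a^2 + 3*a + 2) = a*(a + 1)*(a + 2)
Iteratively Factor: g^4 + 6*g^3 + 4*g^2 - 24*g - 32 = (g - 2)*(g^3 + 8*g^2 + 20*g + 16) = (g - 2)*(g + 2)*(g^2 + 6*g + 8) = (g - 2)*(g + 2)*(g + 4)*(g + 2)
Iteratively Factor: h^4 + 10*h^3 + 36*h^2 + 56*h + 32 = (h + 2)*(h^3 + 8*h^2 + 20*h + 16) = (h + 2)^2*(h^2 + 6*h + 8) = (h + 2)^3*(h + 4)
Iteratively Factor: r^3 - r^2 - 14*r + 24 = (r + 4)*(r^2 - 5*r + 6) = (r - 3)*(r + 4)*(r - 2)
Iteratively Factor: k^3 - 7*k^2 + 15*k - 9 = (k - 3)*(k^2 - 4*k + 3) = (k - 3)*(k - 1)*(k - 3)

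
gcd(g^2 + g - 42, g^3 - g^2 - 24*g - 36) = g - 6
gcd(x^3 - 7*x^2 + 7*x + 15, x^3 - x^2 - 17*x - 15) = x^2 - 4*x - 5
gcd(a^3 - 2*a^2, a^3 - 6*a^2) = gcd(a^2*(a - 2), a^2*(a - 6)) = a^2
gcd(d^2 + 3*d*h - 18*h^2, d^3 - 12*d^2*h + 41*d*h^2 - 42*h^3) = d - 3*h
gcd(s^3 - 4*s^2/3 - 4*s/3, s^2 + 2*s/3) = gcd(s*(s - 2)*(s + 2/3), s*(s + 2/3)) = s^2 + 2*s/3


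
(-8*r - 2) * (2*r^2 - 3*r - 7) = -16*r^3 + 20*r^2 + 62*r + 14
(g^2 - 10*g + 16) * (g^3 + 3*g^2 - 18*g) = g^5 - 7*g^4 - 32*g^3 + 228*g^2 - 288*g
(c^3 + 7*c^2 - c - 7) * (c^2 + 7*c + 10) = c^5 + 14*c^4 + 58*c^3 + 56*c^2 - 59*c - 70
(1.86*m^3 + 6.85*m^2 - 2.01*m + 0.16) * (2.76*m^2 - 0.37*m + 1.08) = 5.1336*m^5 + 18.2178*m^4 - 6.0733*m^3 + 8.5833*m^2 - 2.23*m + 0.1728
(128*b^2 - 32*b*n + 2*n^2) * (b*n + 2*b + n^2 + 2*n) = 128*b^3*n + 256*b^3 + 96*b^2*n^2 + 192*b^2*n - 30*b*n^3 - 60*b*n^2 + 2*n^4 + 4*n^3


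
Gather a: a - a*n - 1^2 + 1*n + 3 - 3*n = a*(1 - n) - 2*n + 2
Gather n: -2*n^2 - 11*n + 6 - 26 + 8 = -2*n^2 - 11*n - 12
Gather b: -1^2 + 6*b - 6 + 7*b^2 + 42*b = 7*b^2 + 48*b - 7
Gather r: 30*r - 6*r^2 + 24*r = -6*r^2 + 54*r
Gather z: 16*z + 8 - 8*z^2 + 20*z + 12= -8*z^2 + 36*z + 20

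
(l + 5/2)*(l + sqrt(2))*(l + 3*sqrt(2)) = l^3 + 5*l^2/2 + 4*sqrt(2)*l^2 + 6*l + 10*sqrt(2)*l + 15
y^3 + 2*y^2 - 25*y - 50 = (y - 5)*(y + 2)*(y + 5)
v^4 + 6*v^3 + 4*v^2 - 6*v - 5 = (v - 1)*(v + 1)^2*(v + 5)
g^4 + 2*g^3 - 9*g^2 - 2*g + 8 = (g - 2)*(g - 1)*(g + 1)*(g + 4)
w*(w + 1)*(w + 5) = w^3 + 6*w^2 + 5*w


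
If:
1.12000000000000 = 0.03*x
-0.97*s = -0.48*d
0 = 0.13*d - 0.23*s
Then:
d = 0.00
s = 0.00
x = 37.33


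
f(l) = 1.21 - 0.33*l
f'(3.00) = -0.33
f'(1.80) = -0.33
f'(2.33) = -0.33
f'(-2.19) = -0.33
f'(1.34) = -0.33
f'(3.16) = -0.33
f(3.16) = 0.17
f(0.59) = 1.02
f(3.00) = 0.22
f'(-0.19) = -0.33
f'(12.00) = -0.33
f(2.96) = 0.23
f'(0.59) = -0.33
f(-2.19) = 1.93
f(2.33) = 0.44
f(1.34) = 0.77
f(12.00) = -2.75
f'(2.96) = -0.33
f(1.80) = 0.62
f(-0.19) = 1.27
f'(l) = -0.330000000000000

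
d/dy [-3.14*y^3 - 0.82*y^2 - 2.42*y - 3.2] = -9.42*y^2 - 1.64*y - 2.42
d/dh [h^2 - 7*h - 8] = 2*h - 7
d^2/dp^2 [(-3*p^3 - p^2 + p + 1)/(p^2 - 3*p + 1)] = 2*(-26*p^3 + 33*p^2 - 21*p + 10)/(p^6 - 9*p^5 + 30*p^4 - 45*p^3 + 30*p^2 - 9*p + 1)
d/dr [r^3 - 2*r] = 3*r^2 - 2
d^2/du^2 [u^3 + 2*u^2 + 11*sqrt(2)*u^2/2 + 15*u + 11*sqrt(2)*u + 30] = 6*u + 4 + 11*sqrt(2)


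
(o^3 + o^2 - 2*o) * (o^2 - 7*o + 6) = o^5 - 6*o^4 - 3*o^3 + 20*o^2 - 12*o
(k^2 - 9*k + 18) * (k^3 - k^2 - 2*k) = k^5 - 10*k^4 + 25*k^3 - 36*k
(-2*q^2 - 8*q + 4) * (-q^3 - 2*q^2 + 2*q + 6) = 2*q^5 + 12*q^4 + 8*q^3 - 36*q^2 - 40*q + 24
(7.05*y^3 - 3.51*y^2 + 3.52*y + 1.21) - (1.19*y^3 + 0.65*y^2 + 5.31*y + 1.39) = 5.86*y^3 - 4.16*y^2 - 1.79*y - 0.18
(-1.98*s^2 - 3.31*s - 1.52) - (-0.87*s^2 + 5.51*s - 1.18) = -1.11*s^2 - 8.82*s - 0.34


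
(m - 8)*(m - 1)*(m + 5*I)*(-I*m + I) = -I*m^4 + 5*m^3 + 10*I*m^3 - 50*m^2 - 17*I*m^2 + 85*m + 8*I*m - 40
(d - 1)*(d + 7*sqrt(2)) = d^2 - d + 7*sqrt(2)*d - 7*sqrt(2)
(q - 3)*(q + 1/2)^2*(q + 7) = q^4 + 5*q^3 - 67*q^2/4 - 20*q - 21/4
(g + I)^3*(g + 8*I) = g^4 + 11*I*g^3 - 27*g^2 - 25*I*g + 8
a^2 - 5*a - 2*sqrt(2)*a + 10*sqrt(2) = (a - 5)*(a - 2*sqrt(2))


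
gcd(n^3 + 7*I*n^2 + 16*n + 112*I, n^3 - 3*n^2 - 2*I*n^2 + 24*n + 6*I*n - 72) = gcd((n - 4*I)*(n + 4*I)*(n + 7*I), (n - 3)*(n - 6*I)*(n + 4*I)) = n + 4*I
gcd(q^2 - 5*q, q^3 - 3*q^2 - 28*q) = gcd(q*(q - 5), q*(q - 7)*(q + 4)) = q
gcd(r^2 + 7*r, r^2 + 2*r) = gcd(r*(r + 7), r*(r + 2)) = r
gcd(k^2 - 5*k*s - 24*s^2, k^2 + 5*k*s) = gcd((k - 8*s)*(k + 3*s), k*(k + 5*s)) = 1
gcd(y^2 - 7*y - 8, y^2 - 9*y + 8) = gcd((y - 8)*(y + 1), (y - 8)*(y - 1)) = y - 8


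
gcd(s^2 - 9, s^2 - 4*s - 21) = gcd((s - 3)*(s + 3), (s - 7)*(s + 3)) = s + 3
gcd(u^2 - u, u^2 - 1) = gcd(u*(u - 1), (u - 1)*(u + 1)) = u - 1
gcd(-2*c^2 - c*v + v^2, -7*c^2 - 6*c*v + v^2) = c + v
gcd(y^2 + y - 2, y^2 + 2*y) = y + 2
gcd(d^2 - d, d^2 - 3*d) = d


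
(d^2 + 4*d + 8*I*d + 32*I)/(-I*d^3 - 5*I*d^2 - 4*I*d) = (I*d - 8)/(d*(d + 1))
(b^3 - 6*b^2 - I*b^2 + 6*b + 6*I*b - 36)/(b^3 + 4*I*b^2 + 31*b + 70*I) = (b^2 - 3*b*(2 + I) + 18*I)/(b^2 + 2*I*b + 35)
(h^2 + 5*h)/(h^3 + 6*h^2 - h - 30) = h/(h^2 + h - 6)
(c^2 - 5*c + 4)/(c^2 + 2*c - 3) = (c - 4)/(c + 3)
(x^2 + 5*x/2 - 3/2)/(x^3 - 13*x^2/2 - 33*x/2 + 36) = (2*x - 1)/(2*x^2 - 19*x + 24)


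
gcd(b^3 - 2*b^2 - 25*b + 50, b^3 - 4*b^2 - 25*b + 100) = b^2 - 25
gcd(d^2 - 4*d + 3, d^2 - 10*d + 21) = d - 3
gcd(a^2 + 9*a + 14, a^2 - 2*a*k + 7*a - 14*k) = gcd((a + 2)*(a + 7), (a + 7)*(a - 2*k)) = a + 7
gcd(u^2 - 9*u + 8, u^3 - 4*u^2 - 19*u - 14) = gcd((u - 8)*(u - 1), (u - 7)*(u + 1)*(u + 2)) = 1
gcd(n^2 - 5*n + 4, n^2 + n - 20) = n - 4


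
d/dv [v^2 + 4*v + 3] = 2*v + 4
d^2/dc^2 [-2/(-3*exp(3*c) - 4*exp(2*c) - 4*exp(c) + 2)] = 2*(2*(9*exp(2*c) + 8*exp(c) + 4)^2*exp(c) - (27*exp(2*c) + 16*exp(c) + 4)*(3*exp(3*c) + 4*exp(2*c) + 4*exp(c) - 2))*exp(c)/(3*exp(3*c) + 4*exp(2*c) + 4*exp(c) - 2)^3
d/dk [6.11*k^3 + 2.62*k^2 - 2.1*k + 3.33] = 18.33*k^2 + 5.24*k - 2.1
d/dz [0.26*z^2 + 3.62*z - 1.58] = 0.52*z + 3.62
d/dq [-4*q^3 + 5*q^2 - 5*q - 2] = -12*q^2 + 10*q - 5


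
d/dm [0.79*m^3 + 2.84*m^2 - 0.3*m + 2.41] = 2.37*m^2 + 5.68*m - 0.3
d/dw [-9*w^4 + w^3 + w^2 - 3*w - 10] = -36*w^3 + 3*w^2 + 2*w - 3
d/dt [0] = 0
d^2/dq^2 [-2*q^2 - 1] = -4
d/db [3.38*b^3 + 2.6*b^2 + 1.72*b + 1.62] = 10.14*b^2 + 5.2*b + 1.72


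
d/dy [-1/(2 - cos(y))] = sin(y)/(cos(y) - 2)^2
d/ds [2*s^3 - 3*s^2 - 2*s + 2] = 6*s^2 - 6*s - 2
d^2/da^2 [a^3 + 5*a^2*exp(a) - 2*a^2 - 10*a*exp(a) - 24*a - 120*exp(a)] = 5*a^2*exp(a) + 10*a*exp(a) + 6*a - 130*exp(a) - 4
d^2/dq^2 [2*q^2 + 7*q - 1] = 4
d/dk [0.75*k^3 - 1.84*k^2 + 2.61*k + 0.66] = 2.25*k^2 - 3.68*k + 2.61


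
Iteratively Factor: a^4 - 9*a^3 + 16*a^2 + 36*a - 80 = (a - 2)*(a^3 - 7*a^2 + 2*a + 40) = (a - 4)*(a - 2)*(a^2 - 3*a - 10) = (a - 5)*(a - 4)*(a - 2)*(a + 2)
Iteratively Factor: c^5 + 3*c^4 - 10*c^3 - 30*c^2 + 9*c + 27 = (c - 1)*(c^4 + 4*c^3 - 6*c^2 - 36*c - 27) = (c - 1)*(c + 1)*(c^3 + 3*c^2 - 9*c - 27) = (c - 1)*(c + 1)*(c + 3)*(c^2 - 9) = (c - 1)*(c + 1)*(c + 3)^2*(c - 3)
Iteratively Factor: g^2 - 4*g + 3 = (g - 3)*(g - 1)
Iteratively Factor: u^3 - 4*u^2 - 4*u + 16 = (u - 4)*(u^2 - 4) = (u - 4)*(u - 2)*(u + 2)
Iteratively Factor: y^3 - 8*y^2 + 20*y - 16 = (y - 4)*(y^2 - 4*y + 4) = (y - 4)*(y - 2)*(y - 2)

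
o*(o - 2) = o^2 - 2*o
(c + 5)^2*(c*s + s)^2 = c^4*s^2 + 12*c^3*s^2 + 46*c^2*s^2 + 60*c*s^2 + 25*s^2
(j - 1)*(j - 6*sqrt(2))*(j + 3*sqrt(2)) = j^3 - 3*sqrt(2)*j^2 - j^2 - 36*j + 3*sqrt(2)*j + 36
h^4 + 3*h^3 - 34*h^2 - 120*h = h*(h - 6)*(h + 4)*(h + 5)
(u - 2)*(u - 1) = u^2 - 3*u + 2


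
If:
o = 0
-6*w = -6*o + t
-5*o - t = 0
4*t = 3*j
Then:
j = 0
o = 0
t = 0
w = 0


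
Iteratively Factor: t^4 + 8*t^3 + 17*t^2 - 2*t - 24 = (t + 2)*(t^3 + 6*t^2 + 5*t - 12) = (t + 2)*(t + 3)*(t^2 + 3*t - 4) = (t + 2)*(t + 3)*(t + 4)*(t - 1)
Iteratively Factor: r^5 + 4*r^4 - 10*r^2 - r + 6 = (r - 1)*(r^4 + 5*r^3 + 5*r^2 - 5*r - 6) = (r - 1)*(r + 2)*(r^3 + 3*r^2 - r - 3) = (r - 1)*(r + 1)*(r + 2)*(r^2 + 2*r - 3) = (r - 1)*(r + 1)*(r + 2)*(r + 3)*(r - 1)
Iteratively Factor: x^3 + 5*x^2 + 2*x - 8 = (x + 2)*(x^2 + 3*x - 4) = (x + 2)*(x + 4)*(x - 1)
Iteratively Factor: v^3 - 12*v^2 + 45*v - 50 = (v - 5)*(v^2 - 7*v + 10) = (v - 5)*(v - 2)*(v - 5)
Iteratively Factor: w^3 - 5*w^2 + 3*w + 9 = (w - 3)*(w^2 - 2*w - 3) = (w - 3)^2*(w + 1)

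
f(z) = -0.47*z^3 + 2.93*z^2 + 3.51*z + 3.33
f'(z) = -1.41*z^2 + 5.86*z + 3.51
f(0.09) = 3.67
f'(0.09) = 4.03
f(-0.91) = 2.92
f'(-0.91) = -2.99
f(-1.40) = 5.45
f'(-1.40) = -7.46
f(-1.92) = 10.72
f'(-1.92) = -12.94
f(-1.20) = 4.15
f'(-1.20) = -5.55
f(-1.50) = 6.24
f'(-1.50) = -8.45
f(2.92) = 26.86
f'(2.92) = 8.60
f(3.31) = 30.01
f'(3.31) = 7.46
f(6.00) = 28.35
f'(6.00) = -12.09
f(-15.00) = 2196.18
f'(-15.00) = -401.64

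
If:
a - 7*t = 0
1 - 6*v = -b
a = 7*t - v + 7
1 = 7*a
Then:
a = 1/7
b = 41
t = 1/49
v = 7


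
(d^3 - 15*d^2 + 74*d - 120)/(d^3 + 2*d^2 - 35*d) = (d^2 - 10*d + 24)/(d*(d + 7))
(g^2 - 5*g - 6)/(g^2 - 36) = (g + 1)/(g + 6)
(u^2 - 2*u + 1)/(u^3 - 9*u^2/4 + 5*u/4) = 4*(u - 1)/(u*(4*u - 5))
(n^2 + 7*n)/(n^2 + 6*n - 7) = n/(n - 1)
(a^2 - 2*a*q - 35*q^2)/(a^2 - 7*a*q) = (a + 5*q)/a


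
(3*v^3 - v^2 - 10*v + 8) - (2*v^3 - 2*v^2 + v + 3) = v^3 + v^2 - 11*v + 5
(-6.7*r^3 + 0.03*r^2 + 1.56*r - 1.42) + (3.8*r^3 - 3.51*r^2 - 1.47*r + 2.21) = -2.9*r^3 - 3.48*r^2 + 0.0900000000000001*r + 0.79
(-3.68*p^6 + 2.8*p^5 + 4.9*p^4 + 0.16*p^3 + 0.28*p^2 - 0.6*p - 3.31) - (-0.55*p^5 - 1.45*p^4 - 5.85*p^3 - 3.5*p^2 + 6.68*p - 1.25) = -3.68*p^6 + 3.35*p^5 + 6.35*p^4 + 6.01*p^3 + 3.78*p^2 - 7.28*p - 2.06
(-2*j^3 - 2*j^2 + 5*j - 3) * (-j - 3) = 2*j^4 + 8*j^3 + j^2 - 12*j + 9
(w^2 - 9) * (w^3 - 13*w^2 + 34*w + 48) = w^5 - 13*w^4 + 25*w^3 + 165*w^2 - 306*w - 432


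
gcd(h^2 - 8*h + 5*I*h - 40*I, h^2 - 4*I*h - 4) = 1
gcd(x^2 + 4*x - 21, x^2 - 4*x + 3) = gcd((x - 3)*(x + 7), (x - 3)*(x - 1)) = x - 3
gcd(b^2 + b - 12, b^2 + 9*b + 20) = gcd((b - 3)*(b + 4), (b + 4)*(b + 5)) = b + 4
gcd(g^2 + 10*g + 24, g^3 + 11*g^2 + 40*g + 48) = g + 4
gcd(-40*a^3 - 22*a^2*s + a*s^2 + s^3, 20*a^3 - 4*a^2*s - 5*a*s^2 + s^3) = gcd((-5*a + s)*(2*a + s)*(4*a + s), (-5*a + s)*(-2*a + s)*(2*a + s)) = -10*a^2 - 3*a*s + s^2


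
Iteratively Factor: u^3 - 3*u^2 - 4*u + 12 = (u + 2)*(u^2 - 5*u + 6) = (u - 2)*(u + 2)*(u - 3)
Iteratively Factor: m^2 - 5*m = (m)*(m - 5)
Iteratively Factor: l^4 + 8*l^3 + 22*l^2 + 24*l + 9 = (l + 3)*(l^3 + 5*l^2 + 7*l + 3) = (l + 1)*(l + 3)*(l^2 + 4*l + 3) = (l + 1)^2*(l + 3)*(l + 3)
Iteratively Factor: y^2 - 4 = (y + 2)*(y - 2)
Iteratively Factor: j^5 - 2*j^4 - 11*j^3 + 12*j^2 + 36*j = (j + 2)*(j^4 - 4*j^3 - 3*j^2 + 18*j) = (j + 2)^2*(j^3 - 6*j^2 + 9*j) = (j - 3)*(j + 2)^2*(j^2 - 3*j) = j*(j - 3)*(j + 2)^2*(j - 3)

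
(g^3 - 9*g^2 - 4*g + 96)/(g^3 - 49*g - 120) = (g - 4)/(g + 5)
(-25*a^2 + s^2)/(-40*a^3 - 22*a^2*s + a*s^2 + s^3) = (5*a + s)/(8*a^2 + 6*a*s + s^2)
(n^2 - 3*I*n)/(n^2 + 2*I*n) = (n - 3*I)/(n + 2*I)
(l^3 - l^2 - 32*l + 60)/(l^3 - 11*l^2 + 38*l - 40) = (l + 6)/(l - 4)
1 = 1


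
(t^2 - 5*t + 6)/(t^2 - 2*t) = (t - 3)/t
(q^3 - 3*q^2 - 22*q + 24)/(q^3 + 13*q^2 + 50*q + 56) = (q^2 - 7*q + 6)/(q^2 + 9*q + 14)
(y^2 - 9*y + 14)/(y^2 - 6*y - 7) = (y - 2)/(y + 1)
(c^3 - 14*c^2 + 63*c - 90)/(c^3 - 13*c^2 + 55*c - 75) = (c - 6)/(c - 5)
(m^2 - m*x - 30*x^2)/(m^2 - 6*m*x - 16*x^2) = (-m^2 + m*x + 30*x^2)/(-m^2 + 6*m*x + 16*x^2)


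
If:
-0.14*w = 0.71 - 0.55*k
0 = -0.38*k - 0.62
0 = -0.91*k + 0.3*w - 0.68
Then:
No Solution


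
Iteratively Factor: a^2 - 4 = (a + 2)*(a - 2)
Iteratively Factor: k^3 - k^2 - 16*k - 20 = (k + 2)*(k^2 - 3*k - 10) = (k + 2)^2*(k - 5)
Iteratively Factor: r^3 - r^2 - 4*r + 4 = (r + 2)*(r^2 - 3*r + 2) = (r - 2)*(r + 2)*(r - 1)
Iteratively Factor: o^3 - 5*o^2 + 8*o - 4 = (o - 2)*(o^2 - 3*o + 2) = (o - 2)^2*(o - 1)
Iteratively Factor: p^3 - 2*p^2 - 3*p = (p + 1)*(p^2 - 3*p) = p*(p + 1)*(p - 3)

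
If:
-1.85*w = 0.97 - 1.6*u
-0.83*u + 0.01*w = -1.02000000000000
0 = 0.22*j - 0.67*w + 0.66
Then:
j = -1.34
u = 1.24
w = 0.54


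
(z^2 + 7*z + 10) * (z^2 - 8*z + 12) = z^4 - z^3 - 34*z^2 + 4*z + 120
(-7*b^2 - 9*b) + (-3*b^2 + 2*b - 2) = -10*b^2 - 7*b - 2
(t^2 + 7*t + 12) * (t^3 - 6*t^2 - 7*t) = t^5 + t^4 - 37*t^3 - 121*t^2 - 84*t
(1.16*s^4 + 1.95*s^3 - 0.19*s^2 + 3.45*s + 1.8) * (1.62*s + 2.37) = 1.8792*s^5 + 5.9082*s^4 + 4.3137*s^3 + 5.1387*s^2 + 11.0925*s + 4.266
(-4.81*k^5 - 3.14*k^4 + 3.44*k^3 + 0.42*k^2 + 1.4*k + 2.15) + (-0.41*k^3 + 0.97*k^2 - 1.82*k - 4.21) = -4.81*k^5 - 3.14*k^4 + 3.03*k^3 + 1.39*k^2 - 0.42*k - 2.06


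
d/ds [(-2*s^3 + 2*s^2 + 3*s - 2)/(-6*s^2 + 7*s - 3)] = (12*s^4 - 28*s^3 + 50*s^2 - 36*s + 5)/(36*s^4 - 84*s^3 + 85*s^2 - 42*s + 9)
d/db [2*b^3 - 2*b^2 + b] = 6*b^2 - 4*b + 1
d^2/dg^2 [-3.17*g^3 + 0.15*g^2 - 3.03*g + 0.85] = 0.3 - 19.02*g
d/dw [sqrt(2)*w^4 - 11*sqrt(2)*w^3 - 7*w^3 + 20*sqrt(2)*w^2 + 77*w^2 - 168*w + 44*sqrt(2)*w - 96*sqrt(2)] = 4*sqrt(2)*w^3 - 33*sqrt(2)*w^2 - 21*w^2 + 40*sqrt(2)*w + 154*w - 168 + 44*sqrt(2)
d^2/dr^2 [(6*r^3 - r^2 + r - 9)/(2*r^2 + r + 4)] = 2*(-36*r^3 - 12*r^2 + 210*r + 43)/(8*r^6 + 12*r^5 + 54*r^4 + 49*r^3 + 108*r^2 + 48*r + 64)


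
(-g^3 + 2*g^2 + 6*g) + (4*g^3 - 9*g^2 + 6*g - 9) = 3*g^3 - 7*g^2 + 12*g - 9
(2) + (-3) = -1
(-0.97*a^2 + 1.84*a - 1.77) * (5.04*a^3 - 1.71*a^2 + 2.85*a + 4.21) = -4.8888*a^5 + 10.9323*a^4 - 14.8317*a^3 + 4.187*a^2 + 2.7019*a - 7.4517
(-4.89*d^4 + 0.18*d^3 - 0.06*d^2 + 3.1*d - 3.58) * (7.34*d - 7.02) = -35.8926*d^5 + 35.649*d^4 - 1.704*d^3 + 23.1752*d^2 - 48.0392*d + 25.1316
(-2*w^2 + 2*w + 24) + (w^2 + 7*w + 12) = -w^2 + 9*w + 36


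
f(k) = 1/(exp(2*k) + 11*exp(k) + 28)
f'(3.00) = 0.00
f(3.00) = 0.00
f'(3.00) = 0.00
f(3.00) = 0.00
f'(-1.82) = -0.00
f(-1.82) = 0.03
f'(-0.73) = -0.01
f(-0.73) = 0.03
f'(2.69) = -0.00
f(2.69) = 0.00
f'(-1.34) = -0.00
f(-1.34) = 0.03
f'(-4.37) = -0.00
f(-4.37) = 0.04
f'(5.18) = -0.00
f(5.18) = 0.00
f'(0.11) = -0.01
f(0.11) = 0.02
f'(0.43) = -0.01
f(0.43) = 0.02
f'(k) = (-2*exp(2*k) - 11*exp(k))/(exp(2*k) + 11*exp(k) + 28)^2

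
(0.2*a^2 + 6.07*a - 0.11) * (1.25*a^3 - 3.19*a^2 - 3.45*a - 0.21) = 0.25*a^5 + 6.9495*a^4 - 20.1908*a^3 - 20.6326*a^2 - 0.8952*a + 0.0231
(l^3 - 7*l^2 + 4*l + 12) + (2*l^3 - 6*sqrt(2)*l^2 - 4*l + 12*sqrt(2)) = 3*l^3 - 6*sqrt(2)*l^2 - 7*l^2 + 12 + 12*sqrt(2)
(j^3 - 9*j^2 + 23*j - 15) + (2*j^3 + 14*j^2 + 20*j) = 3*j^3 + 5*j^2 + 43*j - 15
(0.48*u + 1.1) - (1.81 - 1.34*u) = 1.82*u - 0.71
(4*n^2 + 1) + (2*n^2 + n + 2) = 6*n^2 + n + 3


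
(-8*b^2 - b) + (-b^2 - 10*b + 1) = -9*b^2 - 11*b + 1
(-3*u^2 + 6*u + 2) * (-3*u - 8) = 9*u^3 + 6*u^2 - 54*u - 16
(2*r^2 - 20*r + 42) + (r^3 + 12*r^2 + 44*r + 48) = r^3 + 14*r^2 + 24*r + 90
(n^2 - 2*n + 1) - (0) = n^2 - 2*n + 1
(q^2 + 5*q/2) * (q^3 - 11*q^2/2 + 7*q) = q^5 - 3*q^4 - 27*q^3/4 + 35*q^2/2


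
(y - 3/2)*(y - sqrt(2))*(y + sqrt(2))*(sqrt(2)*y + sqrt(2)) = sqrt(2)*y^4 - sqrt(2)*y^3/2 - 7*sqrt(2)*y^2/2 + sqrt(2)*y + 3*sqrt(2)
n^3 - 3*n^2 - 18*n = n*(n - 6)*(n + 3)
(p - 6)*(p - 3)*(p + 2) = p^3 - 7*p^2 + 36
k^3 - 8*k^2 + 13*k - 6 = (k - 6)*(k - 1)^2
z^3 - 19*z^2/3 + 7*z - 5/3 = (z - 5)*(z - 1)*(z - 1/3)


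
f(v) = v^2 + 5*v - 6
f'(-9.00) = -13.00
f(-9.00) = 30.00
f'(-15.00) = -25.00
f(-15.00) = 144.00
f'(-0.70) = 3.60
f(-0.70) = -9.01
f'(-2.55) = -0.10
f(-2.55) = -12.25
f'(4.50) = 14.00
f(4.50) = 36.75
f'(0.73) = 6.46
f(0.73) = -1.82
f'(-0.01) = 4.98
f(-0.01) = -6.05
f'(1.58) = 8.16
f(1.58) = 4.40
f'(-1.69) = 1.62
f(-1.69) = -11.59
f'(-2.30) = 0.40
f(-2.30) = -12.21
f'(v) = 2*v + 5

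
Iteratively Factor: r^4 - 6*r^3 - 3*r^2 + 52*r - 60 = (r + 3)*(r^3 - 9*r^2 + 24*r - 20) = (r - 5)*(r + 3)*(r^2 - 4*r + 4) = (r - 5)*(r - 2)*(r + 3)*(r - 2)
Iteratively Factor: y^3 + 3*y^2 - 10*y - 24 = (y + 4)*(y^2 - y - 6) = (y + 2)*(y + 4)*(y - 3)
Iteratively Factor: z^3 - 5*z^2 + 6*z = (z - 3)*(z^2 - 2*z) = z*(z - 3)*(z - 2)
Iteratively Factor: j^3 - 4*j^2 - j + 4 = (j + 1)*(j^2 - 5*j + 4) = (j - 4)*(j + 1)*(j - 1)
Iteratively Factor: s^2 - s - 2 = (s - 2)*(s + 1)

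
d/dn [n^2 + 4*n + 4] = 2*n + 4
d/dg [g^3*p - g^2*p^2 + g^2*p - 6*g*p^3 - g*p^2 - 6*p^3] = p*(3*g^2 - 2*g*p + 2*g - 6*p^2 - p)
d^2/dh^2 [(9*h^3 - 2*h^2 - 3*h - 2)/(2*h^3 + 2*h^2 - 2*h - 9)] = 2*(-44*h^6 + 72*h^5 + 864*h^4 - 150*h^3 + 54*h^2 + 1941*h - 152)/(8*h^9 + 24*h^8 - 148*h^6 - 216*h^5 + 132*h^4 + 694*h^3 + 378*h^2 - 486*h - 729)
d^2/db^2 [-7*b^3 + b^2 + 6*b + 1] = 2 - 42*b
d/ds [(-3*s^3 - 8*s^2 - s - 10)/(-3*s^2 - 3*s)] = (3*s^4 + 6*s^3 + 7*s^2 - 20*s - 10)/(3*s^2*(s^2 + 2*s + 1))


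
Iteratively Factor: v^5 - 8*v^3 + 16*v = (v - 2)*(v^4 + 2*v^3 - 4*v^2 - 8*v) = (v - 2)^2*(v^3 + 4*v^2 + 4*v) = (v - 2)^2*(v + 2)*(v^2 + 2*v) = (v - 2)^2*(v + 2)^2*(v)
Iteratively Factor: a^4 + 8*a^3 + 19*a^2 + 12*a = (a + 3)*(a^3 + 5*a^2 + 4*a) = a*(a + 3)*(a^2 + 5*a + 4) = a*(a + 1)*(a + 3)*(a + 4)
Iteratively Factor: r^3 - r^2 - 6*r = (r + 2)*(r^2 - 3*r) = (r - 3)*(r + 2)*(r)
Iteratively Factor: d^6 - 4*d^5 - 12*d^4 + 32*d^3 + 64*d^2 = (d)*(d^5 - 4*d^4 - 12*d^3 + 32*d^2 + 64*d) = d*(d + 2)*(d^4 - 6*d^3 + 32*d) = d*(d + 2)^2*(d^3 - 8*d^2 + 16*d) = d^2*(d + 2)^2*(d^2 - 8*d + 16) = d^2*(d - 4)*(d + 2)^2*(d - 4)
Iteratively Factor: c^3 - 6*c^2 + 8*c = (c)*(c^2 - 6*c + 8) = c*(c - 4)*(c - 2)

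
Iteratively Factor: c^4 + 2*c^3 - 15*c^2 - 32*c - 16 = (c - 4)*(c^3 + 6*c^2 + 9*c + 4) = (c - 4)*(c + 1)*(c^2 + 5*c + 4) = (c - 4)*(c + 1)^2*(c + 4)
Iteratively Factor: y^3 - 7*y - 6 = (y - 3)*(y^2 + 3*y + 2) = (y - 3)*(y + 2)*(y + 1)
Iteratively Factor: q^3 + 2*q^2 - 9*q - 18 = (q + 3)*(q^2 - q - 6) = (q + 2)*(q + 3)*(q - 3)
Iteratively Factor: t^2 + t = (t)*(t + 1)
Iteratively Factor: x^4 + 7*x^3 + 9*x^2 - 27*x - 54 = (x + 3)*(x^3 + 4*x^2 - 3*x - 18) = (x + 3)^2*(x^2 + x - 6) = (x + 3)^3*(x - 2)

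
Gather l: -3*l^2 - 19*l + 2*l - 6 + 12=-3*l^2 - 17*l + 6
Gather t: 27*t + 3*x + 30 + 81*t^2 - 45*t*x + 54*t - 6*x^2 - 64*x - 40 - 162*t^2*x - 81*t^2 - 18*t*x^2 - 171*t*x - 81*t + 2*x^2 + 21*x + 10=-162*t^2*x + t*(-18*x^2 - 216*x) - 4*x^2 - 40*x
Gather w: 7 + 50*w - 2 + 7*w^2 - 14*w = 7*w^2 + 36*w + 5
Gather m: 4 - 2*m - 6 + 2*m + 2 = 0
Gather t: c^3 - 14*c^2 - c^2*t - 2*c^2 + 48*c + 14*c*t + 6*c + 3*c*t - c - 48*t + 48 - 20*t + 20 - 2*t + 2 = c^3 - 16*c^2 + 53*c + t*(-c^2 + 17*c - 70) + 70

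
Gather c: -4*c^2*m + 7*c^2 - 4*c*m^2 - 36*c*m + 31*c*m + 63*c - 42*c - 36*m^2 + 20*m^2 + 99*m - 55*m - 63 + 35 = c^2*(7 - 4*m) + c*(-4*m^2 - 5*m + 21) - 16*m^2 + 44*m - 28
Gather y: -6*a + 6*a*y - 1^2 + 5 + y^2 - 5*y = -6*a + y^2 + y*(6*a - 5) + 4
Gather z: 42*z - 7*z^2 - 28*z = -7*z^2 + 14*z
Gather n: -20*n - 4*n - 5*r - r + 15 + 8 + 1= -24*n - 6*r + 24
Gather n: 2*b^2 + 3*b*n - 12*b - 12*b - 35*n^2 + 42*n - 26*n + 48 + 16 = 2*b^2 - 24*b - 35*n^2 + n*(3*b + 16) + 64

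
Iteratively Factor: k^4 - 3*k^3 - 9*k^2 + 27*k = (k + 3)*(k^3 - 6*k^2 + 9*k) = (k - 3)*(k + 3)*(k^2 - 3*k) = k*(k - 3)*(k + 3)*(k - 3)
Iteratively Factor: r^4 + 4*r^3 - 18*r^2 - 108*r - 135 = (r + 3)*(r^3 + r^2 - 21*r - 45) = (r + 3)^2*(r^2 - 2*r - 15) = (r + 3)^3*(r - 5)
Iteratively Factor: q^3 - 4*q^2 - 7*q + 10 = (q - 1)*(q^2 - 3*q - 10) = (q - 5)*(q - 1)*(q + 2)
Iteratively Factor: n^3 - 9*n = (n - 3)*(n^2 + 3*n) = (n - 3)*(n + 3)*(n)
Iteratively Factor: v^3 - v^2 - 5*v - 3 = (v + 1)*(v^2 - 2*v - 3) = (v - 3)*(v + 1)*(v + 1)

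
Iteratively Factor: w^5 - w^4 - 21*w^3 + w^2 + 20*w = (w + 4)*(w^4 - 5*w^3 - w^2 + 5*w) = (w + 1)*(w + 4)*(w^3 - 6*w^2 + 5*w) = (w - 1)*(w + 1)*(w + 4)*(w^2 - 5*w) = (w - 5)*(w - 1)*(w + 1)*(w + 4)*(w)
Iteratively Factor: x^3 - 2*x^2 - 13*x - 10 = (x + 2)*(x^2 - 4*x - 5) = (x + 1)*(x + 2)*(x - 5)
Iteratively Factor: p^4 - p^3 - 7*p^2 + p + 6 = (p - 3)*(p^3 + 2*p^2 - p - 2) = (p - 3)*(p + 2)*(p^2 - 1) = (p - 3)*(p - 1)*(p + 2)*(p + 1)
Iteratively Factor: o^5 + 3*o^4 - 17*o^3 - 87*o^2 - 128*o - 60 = (o + 2)*(o^4 + o^3 - 19*o^2 - 49*o - 30) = (o - 5)*(o + 2)*(o^3 + 6*o^2 + 11*o + 6) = (o - 5)*(o + 1)*(o + 2)*(o^2 + 5*o + 6) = (o - 5)*(o + 1)*(o + 2)*(o + 3)*(o + 2)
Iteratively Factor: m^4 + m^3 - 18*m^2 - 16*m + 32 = (m + 4)*(m^3 - 3*m^2 - 6*m + 8) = (m - 4)*(m + 4)*(m^2 + m - 2) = (m - 4)*(m - 1)*(m + 4)*(m + 2)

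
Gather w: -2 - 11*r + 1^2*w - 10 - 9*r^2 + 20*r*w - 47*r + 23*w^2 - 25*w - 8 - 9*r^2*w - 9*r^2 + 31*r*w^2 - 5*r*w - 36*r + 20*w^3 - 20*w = -18*r^2 - 94*r + 20*w^3 + w^2*(31*r + 23) + w*(-9*r^2 + 15*r - 44) - 20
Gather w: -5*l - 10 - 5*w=-5*l - 5*w - 10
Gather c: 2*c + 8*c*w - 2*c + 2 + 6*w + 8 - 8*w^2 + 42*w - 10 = 8*c*w - 8*w^2 + 48*w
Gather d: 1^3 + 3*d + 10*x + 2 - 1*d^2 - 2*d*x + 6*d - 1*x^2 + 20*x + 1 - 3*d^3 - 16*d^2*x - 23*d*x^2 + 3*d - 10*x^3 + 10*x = -3*d^3 + d^2*(-16*x - 1) + d*(-23*x^2 - 2*x + 12) - 10*x^3 - x^2 + 40*x + 4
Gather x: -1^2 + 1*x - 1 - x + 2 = 0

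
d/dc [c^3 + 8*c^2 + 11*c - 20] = 3*c^2 + 16*c + 11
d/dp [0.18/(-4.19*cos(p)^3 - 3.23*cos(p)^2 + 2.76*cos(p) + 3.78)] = (-2.2626*cos(p)^2 - 1.1628*cos(p) + 0.4968)*sin(p)/(4.19*cos(p)^3 + 3.23*cos(p)^2 - 2.76*cos(p) - 3.78)^2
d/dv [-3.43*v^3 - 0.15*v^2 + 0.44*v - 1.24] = -10.29*v^2 - 0.3*v + 0.44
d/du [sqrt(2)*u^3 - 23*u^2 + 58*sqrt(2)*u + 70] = 3*sqrt(2)*u^2 - 46*u + 58*sqrt(2)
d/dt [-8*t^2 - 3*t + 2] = -16*t - 3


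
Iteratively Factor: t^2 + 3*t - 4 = (t - 1)*(t + 4)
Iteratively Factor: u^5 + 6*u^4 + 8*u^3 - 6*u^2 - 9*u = (u - 1)*(u^4 + 7*u^3 + 15*u^2 + 9*u) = (u - 1)*(u + 3)*(u^3 + 4*u^2 + 3*u) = (u - 1)*(u + 1)*(u + 3)*(u^2 + 3*u) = u*(u - 1)*(u + 1)*(u + 3)*(u + 3)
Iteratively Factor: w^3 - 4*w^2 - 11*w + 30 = (w - 5)*(w^2 + w - 6) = (w - 5)*(w - 2)*(w + 3)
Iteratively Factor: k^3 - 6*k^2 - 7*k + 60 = (k + 3)*(k^2 - 9*k + 20) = (k - 5)*(k + 3)*(k - 4)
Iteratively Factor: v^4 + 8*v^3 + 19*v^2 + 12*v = (v + 3)*(v^3 + 5*v^2 + 4*v) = (v + 3)*(v + 4)*(v^2 + v) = v*(v + 3)*(v + 4)*(v + 1)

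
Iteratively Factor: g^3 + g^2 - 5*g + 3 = (g - 1)*(g^2 + 2*g - 3) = (g - 1)*(g + 3)*(g - 1)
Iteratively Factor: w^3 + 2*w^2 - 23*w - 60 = (w + 3)*(w^2 - w - 20) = (w - 5)*(w + 3)*(w + 4)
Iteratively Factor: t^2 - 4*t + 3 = (t - 3)*(t - 1)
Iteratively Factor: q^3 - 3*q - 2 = (q + 1)*(q^2 - q - 2) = (q + 1)^2*(q - 2)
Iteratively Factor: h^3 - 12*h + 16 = (h - 2)*(h^2 + 2*h - 8) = (h - 2)*(h + 4)*(h - 2)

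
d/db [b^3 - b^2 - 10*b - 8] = 3*b^2 - 2*b - 10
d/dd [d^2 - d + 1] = 2*d - 1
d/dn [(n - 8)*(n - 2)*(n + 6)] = 3*n^2 - 8*n - 44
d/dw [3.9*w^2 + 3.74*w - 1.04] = 7.8*w + 3.74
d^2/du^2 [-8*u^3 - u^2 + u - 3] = -48*u - 2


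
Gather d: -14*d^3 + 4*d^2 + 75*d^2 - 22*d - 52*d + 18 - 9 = -14*d^3 + 79*d^2 - 74*d + 9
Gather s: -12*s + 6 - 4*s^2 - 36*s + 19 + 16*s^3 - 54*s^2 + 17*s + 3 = 16*s^3 - 58*s^2 - 31*s + 28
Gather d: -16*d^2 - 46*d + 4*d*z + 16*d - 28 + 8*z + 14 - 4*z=-16*d^2 + d*(4*z - 30) + 4*z - 14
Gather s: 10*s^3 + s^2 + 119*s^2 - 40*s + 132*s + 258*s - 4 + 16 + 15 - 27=10*s^3 + 120*s^2 + 350*s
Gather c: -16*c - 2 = -16*c - 2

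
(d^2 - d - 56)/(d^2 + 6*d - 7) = (d - 8)/(d - 1)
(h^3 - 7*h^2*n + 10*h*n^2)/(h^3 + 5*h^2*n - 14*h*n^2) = (h - 5*n)/(h + 7*n)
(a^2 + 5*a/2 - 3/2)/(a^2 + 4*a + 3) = (a - 1/2)/(a + 1)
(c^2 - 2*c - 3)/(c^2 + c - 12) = (c + 1)/(c + 4)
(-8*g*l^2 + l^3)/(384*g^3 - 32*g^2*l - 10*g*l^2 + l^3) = -l^2/(48*g^2 + 2*g*l - l^2)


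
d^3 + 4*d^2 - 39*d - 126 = (d - 6)*(d + 3)*(d + 7)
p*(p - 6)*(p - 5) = p^3 - 11*p^2 + 30*p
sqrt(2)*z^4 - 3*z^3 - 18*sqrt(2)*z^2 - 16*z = z*(z - 4*sqrt(2))*(z + 2*sqrt(2))*(sqrt(2)*z + 1)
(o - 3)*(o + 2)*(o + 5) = o^3 + 4*o^2 - 11*o - 30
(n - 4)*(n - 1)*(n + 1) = n^3 - 4*n^2 - n + 4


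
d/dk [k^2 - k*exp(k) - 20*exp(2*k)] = -k*exp(k) + 2*k - 40*exp(2*k) - exp(k)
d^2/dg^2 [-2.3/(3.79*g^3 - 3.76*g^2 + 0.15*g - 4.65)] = ((52.302*g - 17.296)*(3.79*g^3 - 3.76*g^2 + 0.15*g - 4.65) - 2.3*(11.37*g^2 - 7.52*g + 0.15)*(22.74*g^2 - 15.04*g + 0.3))/(3.79*g^3 - 3.76*g^2 + 0.15*g - 4.65)^3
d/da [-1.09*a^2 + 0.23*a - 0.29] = 0.23 - 2.18*a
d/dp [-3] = 0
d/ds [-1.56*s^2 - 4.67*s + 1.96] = -3.12*s - 4.67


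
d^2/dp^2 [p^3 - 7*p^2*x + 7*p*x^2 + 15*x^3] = 6*p - 14*x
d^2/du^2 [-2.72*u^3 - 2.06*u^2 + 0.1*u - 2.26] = -16.32*u - 4.12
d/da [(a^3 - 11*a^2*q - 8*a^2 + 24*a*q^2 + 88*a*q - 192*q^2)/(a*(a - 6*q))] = (a^4 - 12*a^3*q + 42*a^2*q^2 - 40*a^2*q + 384*a*q^2 - 1152*q^3)/(a^2*(a^2 - 12*a*q + 36*q^2))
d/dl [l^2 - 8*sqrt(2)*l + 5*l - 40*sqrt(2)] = 2*l - 8*sqrt(2) + 5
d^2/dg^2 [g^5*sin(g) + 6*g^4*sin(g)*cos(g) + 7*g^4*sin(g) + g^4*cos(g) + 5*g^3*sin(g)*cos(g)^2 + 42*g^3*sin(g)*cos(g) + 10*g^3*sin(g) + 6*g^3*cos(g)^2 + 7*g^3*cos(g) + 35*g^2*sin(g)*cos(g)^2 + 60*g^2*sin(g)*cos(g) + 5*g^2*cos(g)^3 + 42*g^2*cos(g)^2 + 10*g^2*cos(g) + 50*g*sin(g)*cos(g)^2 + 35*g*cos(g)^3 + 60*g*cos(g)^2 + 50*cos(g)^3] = -g^5*sin(g) - 7*g^4*sin(g) - 12*g^4*sin(2*g) + 9*g^4*cos(g) + 3*g^3*sin(g)/4 - 84*g^3*sin(2*g) - 45*g^3*sin(3*g)/4 + 49*g^3*cos(g) + 36*g^3*cos(2*g) + 133*g^2*sin(g)/4 - 120*g^2*sin(2*g) - 315*g^2*sin(3*g)/4 + 263*g^2*cos(g)/4 + 168*g^2*cos(2*g) + 45*g^2*cos(3*g)/4 - 42*g*sin(2*g) - 120*g*sin(3*g) + 203*g*cos(g)/4 + 138*g*cos(2*g) + 105*g*cos(3*g)/4 + 18*g - 140*sin(g) - 60*sin(2*g) + 70*sqrt(2)*sin(g + pi/4) - 35*sqrt(2)*sin(3*g + pi/4) - 20*cos(g) + 42*cos(2*g) - 35*sqrt(2)*cos(g + pi/4) + 42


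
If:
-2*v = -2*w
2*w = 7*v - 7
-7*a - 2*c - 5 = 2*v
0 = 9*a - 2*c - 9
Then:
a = 3/40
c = -333/80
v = 7/5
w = 7/5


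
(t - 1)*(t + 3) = t^2 + 2*t - 3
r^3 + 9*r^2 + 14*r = r*(r + 2)*(r + 7)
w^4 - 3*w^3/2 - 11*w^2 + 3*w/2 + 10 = (w - 4)*(w - 1)*(w + 1)*(w + 5/2)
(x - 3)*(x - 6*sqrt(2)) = x^2 - 6*sqrt(2)*x - 3*x + 18*sqrt(2)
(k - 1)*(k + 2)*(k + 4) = k^3 + 5*k^2 + 2*k - 8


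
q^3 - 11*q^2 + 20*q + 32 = (q - 8)*(q - 4)*(q + 1)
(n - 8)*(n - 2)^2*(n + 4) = n^4 - 8*n^3 - 12*n^2 + 112*n - 128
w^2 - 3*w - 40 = (w - 8)*(w + 5)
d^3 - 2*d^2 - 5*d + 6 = (d - 3)*(d - 1)*(d + 2)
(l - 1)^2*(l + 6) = l^3 + 4*l^2 - 11*l + 6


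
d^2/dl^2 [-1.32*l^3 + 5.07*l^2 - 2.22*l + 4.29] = 10.14 - 7.92*l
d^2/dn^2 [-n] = 0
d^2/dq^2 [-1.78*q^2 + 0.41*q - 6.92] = -3.56000000000000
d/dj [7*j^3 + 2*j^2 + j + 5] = 21*j^2 + 4*j + 1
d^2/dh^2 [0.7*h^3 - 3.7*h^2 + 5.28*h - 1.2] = 4.2*h - 7.4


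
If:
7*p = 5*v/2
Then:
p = 5*v/14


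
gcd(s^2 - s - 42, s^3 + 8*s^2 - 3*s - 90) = s + 6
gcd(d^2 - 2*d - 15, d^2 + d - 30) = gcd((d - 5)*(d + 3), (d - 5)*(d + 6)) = d - 5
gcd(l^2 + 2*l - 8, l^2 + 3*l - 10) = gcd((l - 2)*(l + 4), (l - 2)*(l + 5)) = l - 2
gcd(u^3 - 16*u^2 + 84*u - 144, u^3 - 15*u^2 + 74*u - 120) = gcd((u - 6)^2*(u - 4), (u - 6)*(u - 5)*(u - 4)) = u^2 - 10*u + 24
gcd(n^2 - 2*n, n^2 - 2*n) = n^2 - 2*n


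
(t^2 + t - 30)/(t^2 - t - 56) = (-t^2 - t + 30)/(-t^2 + t + 56)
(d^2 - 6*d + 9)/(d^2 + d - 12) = (d - 3)/(d + 4)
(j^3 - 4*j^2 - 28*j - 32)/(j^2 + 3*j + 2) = (j^2 - 6*j - 16)/(j + 1)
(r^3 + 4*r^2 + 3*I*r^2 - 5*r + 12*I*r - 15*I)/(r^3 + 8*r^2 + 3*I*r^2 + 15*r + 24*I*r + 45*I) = (r - 1)/(r + 3)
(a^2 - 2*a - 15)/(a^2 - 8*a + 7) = (a^2 - 2*a - 15)/(a^2 - 8*a + 7)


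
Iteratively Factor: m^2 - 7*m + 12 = (m - 4)*(m - 3)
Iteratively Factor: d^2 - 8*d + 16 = (d - 4)*(d - 4)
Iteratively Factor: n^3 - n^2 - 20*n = (n + 4)*(n^2 - 5*n) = n*(n + 4)*(n - 5)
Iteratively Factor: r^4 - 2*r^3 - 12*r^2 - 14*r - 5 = (r + 1)*(r^3 - 3*r^2 - 9*r - 5) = (r + 1)^2*(r^2 - 4*r - 5) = (r - 5)*(r + 1)^2*(r + 1)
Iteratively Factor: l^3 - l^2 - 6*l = (l + 2)*(l^2 - 3*l) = l*(l + 2)*(l - 3)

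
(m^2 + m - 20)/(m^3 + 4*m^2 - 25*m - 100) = (m - 4)/(m^2 - m - 20)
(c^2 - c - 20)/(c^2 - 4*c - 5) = (c + 4)/(c + 1)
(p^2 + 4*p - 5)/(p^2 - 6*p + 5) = (p + 5)/(p - 5)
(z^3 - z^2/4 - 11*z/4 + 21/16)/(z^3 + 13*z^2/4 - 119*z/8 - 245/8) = (4*z^2 - 8*z + 3)/(2*(2*z^2 + 3*z - 35))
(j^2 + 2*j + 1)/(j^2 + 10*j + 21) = (j^2 + 2*j + 1)/(j^2 + 10*j + 21)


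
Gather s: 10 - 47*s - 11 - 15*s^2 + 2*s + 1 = -15*s^2 - 45*s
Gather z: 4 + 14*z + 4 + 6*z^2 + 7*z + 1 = 6*z^2 + 21*z + 9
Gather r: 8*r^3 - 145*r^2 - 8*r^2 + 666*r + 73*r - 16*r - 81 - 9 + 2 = 8*r^3 - 153*r^2 + 723*r - 88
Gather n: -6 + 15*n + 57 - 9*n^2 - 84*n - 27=-9*n^2 - 69*n + 24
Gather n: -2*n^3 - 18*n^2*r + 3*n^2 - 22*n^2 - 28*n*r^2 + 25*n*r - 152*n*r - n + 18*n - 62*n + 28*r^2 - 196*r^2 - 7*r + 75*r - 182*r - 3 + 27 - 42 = -2*n^3 + n^2*(-18*r - 19) + n*(-28*r^2 - 127*r - 45) - 168*r^2 - 114*r - 18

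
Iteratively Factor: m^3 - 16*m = (m - 4)*(m^2 + 4*m) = m*(m - 4)*(m + 4)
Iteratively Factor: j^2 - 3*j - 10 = (j - 5)*(j + 2)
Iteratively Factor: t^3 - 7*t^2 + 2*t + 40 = (t + 2)*(t^2 - 9*t + 20) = (t - 5)*(t + 2)*(t - 4)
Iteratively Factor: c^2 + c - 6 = (c + 3)*(c - 2)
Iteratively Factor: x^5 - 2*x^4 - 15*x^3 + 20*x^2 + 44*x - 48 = (x + 3)*(x^4 - 5*x^3 + 20*x - 16) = (x - 2)*(x + 3)*(x^3 - 3*x^2 - 6*x + 8) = (x - 2)*(x + 2)*(x + 3)*(x^2 - 5*x + 4) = (x - 4)*(x - 2)*(x + 2)*(x + 3)*(x - 1)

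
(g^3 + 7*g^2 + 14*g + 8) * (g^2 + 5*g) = g^5 + 12*g^4 + 49*g^3 + 78*g^2 + 40*g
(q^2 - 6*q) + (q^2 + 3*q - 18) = 2*q^2 - 3*q - 18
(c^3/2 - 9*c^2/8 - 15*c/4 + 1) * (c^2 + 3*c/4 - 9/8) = c^5/2 - 3*c^4/4 - 165*c^3/32 - 35*c^2/64 + 159*c/32 - 9/8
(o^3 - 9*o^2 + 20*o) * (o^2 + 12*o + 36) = o^5 + 3*o^4 - 52*o^3 - 84*o^2 + 720*o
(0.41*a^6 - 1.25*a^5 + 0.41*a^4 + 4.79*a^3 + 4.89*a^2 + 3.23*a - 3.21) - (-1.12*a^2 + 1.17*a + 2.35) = 0.41*a^6 - 1.25*a^5 + 0.41*a^4 + 4.79*a^3 + 6.01*a^2 + 2.06*a - 5.56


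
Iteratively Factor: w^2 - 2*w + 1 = (w - 1)*(w - 1)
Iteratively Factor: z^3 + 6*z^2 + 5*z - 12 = (z + 3)*(z^2 + 3*z - 4) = (z - 1)*(z + 3)*(z + 4)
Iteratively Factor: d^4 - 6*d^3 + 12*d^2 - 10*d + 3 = (d - 1)*(d^3 - 5*d^2 + 7*d - 3) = (d - 1)^2*(d^2 - 4*d + 3) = (d - 1)^3*(d - 3)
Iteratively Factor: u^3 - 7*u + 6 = (u + 3)*(u^2 - 3*u + 2) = (u - 1)*(u + 3)*(u - 2)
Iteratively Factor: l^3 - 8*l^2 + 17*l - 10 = (l - 5)*(l^2 - 3*l + 2) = (l - 5)*(l - 1)*(l - 2)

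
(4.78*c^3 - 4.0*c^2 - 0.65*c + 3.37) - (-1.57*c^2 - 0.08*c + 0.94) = 4.78*c^3 - 2.43*c^2 - 0.57*c + 2.43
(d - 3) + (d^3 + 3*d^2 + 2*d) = d^3 + 3*d^2 + 3*d - 3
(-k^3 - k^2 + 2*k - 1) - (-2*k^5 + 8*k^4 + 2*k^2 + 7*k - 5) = 2*k^5 - 8*k^4 - k^3 - 3*k^2 - 5*k + 4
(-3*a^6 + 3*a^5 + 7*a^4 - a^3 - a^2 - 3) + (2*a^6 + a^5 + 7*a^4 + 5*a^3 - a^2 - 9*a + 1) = -a^6 + 4*a^5 + 14*a^4 + 4*a^3 - 2*a^2 - 9*a - 2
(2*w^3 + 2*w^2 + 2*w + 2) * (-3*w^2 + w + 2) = -6*w^5 - 4*w^4 + 6*w + 4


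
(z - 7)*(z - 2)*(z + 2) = z^3 - 7*z^2 - 4*z + 28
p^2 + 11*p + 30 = (p + 5)*(p + 6)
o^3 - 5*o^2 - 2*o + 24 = (o - 4)*(o - 3)*(o + 2)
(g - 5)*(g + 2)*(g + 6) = g^3 + 3*g^2 - 28*g - 60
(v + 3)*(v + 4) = v^2 + 7*v + 12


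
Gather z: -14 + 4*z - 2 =4*z - 16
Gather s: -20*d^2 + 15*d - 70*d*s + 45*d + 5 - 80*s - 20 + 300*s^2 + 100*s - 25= -20*d^2 + 60*d + 300*s^2 + s*(20 - 70*d) - 40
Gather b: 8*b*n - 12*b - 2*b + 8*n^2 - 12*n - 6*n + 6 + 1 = b*(8*n - 14) + 8*n^2 - 18*n + 7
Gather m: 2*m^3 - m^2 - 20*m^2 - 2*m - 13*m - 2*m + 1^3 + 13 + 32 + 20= 2*m^3 - 21*m^2 - 17*m + 66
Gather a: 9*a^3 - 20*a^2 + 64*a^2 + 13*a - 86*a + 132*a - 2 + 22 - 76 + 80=9*a^3 + 44*a^2 + 59*a + 24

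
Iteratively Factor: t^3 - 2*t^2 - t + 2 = (t + 1)*(t^2 - 3*t + 2) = (t - 2)*(t + 1)*(t - 1)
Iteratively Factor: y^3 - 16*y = (y - 4)*(y^2 + 4*y) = y*(y - 4)*(y + 4)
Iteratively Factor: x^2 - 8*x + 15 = (x - 5)*(x - 3)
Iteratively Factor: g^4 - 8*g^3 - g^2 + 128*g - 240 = (g - 3)*(g^3 - 5*g^2 - 16*g + 80) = (g - 4)*(g - 3)*(g^2 - g - 20) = (g - 4)*(g - 3)*(g + 4)*(g - 5)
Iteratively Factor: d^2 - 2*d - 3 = (d - 3)*(d + 1)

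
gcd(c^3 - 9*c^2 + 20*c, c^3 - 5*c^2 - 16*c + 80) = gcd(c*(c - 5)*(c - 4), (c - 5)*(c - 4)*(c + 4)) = c^2 - 9*c + 20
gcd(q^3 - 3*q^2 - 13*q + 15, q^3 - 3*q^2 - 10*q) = q - 5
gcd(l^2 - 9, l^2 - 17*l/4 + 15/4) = l - 3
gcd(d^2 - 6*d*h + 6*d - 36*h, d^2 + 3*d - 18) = d + 6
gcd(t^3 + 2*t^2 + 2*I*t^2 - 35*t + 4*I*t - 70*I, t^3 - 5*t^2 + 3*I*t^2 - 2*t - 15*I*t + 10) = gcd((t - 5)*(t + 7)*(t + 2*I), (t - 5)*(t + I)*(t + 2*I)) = t^2 + t*(-5 + 2*I) - 10*I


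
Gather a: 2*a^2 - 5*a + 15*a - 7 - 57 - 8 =2*a^2 + 10*a - 72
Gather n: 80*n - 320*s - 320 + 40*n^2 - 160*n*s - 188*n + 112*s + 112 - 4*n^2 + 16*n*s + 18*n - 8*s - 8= 36*n^2 + n*(-144*s - 90) - 216*s - 216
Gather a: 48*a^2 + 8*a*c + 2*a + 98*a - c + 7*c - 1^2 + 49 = 48*a^2 + a*(8*c + 100) + 6*c + 48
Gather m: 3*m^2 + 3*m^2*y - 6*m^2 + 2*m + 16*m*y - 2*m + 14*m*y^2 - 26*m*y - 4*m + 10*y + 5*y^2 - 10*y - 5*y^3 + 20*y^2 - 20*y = m^2*(3*y - 3) + m*(14*y^2 - 10*y - 4) - 5*y^3 + 25*y^2 - 20*y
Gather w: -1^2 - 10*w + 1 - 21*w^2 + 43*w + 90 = -21*w^2 + 33*w + 90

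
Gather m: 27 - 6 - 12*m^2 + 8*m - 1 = -12*m^2 + 8*m + 20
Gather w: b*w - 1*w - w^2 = -w^2 + w*(b - 1)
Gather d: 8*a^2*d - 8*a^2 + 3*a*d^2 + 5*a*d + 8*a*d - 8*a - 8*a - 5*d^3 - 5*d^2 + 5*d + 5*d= -8*a^2 - 16*a - 5*d^3 + d^2*(3*a - 5) + d*(8*a^2 + 13*a + 10)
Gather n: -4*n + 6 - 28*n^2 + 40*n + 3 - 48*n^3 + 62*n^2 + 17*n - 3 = -48*n^3 + 34*n^2 + 53*n + 6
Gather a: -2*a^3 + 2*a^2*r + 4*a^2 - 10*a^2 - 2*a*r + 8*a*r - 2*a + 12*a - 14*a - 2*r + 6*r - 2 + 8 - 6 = -2*a^3 + a^2*(2*r - 6) + a*(6*r - 4) + 4*r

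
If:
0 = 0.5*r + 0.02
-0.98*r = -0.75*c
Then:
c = -0.05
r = -0.04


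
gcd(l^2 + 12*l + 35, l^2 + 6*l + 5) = l + 5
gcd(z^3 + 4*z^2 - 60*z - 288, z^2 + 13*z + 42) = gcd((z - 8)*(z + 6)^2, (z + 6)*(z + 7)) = z + 6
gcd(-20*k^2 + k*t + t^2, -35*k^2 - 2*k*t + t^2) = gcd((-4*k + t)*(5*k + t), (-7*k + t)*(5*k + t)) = 5*k + t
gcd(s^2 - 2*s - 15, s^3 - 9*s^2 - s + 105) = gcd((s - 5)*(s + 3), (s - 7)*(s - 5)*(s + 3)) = s^2 - 2*s - 15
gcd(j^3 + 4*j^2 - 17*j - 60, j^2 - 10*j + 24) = j - 4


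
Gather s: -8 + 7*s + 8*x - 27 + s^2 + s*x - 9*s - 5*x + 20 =s^2 + s*(x - 2) + 3*x - 15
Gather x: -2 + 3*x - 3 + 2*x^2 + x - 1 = 2*x^2 + 4*x - 6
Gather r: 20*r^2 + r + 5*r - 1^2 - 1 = 20*r^2 + 6*r - 2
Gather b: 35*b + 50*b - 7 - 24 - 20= 85*b - 51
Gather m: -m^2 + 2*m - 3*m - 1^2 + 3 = -m^2 - m + 2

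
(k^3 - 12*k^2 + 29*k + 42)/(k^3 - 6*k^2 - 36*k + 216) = (k^2 - 6*k - 7)/(k^2 - 36)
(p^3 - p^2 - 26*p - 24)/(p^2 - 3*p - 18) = (p^2 + 5*p + 4)/(p + 3)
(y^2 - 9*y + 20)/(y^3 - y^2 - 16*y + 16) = (y - 5)/(y^2 + 3*y - 4)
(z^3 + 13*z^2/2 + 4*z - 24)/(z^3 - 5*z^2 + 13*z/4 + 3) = 2*(z^2 + 8*z + 16)/(2*z^2 - 7*z - 4)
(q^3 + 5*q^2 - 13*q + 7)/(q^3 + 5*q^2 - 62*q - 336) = (q^2 - 2*q + 1)/(q^2 - 2*q - 48)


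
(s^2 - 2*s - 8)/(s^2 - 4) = (s - 4)/(s - 2)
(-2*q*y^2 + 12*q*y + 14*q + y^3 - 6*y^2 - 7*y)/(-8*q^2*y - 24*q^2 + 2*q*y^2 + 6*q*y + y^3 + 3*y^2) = (y^2 - 6*y - 7)/(4*q*y + 12*q + y^2 + 3*y)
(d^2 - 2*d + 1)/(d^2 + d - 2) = (d - 1)/(d + 2)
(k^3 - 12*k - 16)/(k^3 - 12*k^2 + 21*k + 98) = (k^2 - 2*k - 8)/(k^2 - 14*k + 49)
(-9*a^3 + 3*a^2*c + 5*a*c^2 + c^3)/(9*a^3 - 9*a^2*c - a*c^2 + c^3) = (-3*a - c)/(3*a - c)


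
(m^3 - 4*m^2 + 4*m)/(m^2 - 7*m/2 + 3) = 2*m*(m - 2)/(2*m - 3)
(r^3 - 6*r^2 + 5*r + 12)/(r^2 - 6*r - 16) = (-r^3 + 6*r^2 - 5*r - 12)/(-r^2 + 6*r + 16)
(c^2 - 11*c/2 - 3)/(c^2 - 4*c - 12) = (c + 1/2)/(c + 2)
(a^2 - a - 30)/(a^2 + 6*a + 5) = (a - 6)/(a + 1)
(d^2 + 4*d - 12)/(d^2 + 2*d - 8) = (d + 6)/(d + 4)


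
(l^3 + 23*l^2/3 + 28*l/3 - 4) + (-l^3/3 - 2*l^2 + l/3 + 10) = 2*l^3/3 + 17*l^2/3 + 29*l/3 + 6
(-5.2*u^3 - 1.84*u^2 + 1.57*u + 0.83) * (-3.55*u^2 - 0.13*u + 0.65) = 18.46*u^5 + 7.208*u^4 - 8.7143*u^3 - 4.3466*u^2 + 0.9126*u + 0.5395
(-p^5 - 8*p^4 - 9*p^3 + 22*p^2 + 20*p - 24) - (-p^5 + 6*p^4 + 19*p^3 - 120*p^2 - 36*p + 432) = -14*p^4 - 28*p^3 + 142*p^2 + 56*p - 456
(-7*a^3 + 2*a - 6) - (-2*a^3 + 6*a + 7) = -5*a^3 - 4*a - 13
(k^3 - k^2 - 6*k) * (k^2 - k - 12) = k^5 - 2*k^4 - 17*k^3 + 18*k^2 + 72*k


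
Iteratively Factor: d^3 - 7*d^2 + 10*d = (d - 2)*(d^2 - 5*d) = (d - 5)*(d - 2)*(d)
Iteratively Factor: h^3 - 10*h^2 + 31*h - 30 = (h - 3)*(h^2 - 7*h + 10) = (h - 5)*(h - 3)*(h - 2)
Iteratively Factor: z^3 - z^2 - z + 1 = (z - 1)*(z^2 - 1) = (z - 1)^2*(z + 1)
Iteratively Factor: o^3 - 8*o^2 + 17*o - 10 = (o - 1)*(o^2 - 7*o + 10) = (o - 2)*(o - 1)*(o - 5)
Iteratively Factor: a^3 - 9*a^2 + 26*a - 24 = (a - 3)*(a^2 - 6*a + 8) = (a - 4)*(a - 3)*(a - 2)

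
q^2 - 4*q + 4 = (q - 2)^2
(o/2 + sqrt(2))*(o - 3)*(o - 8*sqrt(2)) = o^3/2 - 3*sqrt(2)*o^2 - 3*o^2/2 - 16*o + 9*sqrt(2)*o + 48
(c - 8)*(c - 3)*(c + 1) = c^3 - 10*c^2 + 13*c + 24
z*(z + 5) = z^2 + 5*z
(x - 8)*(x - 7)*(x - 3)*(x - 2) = x^4 - 20*x^3 + 137*x^2 - 370*x + 336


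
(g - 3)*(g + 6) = g^2 + 3*g - 18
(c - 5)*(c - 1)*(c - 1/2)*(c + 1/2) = c^4 - 6*c^3 + 19*c^2/4 + 3*c/2 - 5/4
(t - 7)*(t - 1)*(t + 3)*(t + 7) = t^4 + 2*t^3 - 52*t^2 - 98*t + 147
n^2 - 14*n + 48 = (n - 8)*(n - 6)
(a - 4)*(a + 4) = a^2 - 16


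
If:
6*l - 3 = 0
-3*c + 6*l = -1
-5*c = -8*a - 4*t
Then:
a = 5/6 - t/2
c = 4/3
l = 1/2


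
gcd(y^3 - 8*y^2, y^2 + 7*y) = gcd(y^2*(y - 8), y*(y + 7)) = y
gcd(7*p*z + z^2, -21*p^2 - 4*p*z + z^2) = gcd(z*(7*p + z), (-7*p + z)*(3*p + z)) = 1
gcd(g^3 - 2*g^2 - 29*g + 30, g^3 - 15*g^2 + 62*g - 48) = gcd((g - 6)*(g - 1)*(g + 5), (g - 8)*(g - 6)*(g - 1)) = g^2 - 7*g + 6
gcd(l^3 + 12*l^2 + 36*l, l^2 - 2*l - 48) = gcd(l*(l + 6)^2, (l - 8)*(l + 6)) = l + 6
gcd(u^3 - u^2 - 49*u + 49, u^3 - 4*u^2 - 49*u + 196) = u^2 - 49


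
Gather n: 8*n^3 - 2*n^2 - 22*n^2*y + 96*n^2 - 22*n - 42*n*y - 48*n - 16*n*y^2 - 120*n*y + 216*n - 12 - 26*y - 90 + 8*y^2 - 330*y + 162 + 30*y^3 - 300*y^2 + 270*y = 8*n^3 + n^2*(94 - 22*y) + n*(-16*y^2 - 162*y + 146) + 30*y^3 - 292*y^2 - 86*y + 60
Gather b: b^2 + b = b^2 + b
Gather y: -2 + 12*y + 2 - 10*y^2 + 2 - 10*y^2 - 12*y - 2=-20*y^2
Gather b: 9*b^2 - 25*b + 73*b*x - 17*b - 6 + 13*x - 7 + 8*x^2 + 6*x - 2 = 9*b^2 + b*(73*x - 42) + 8*x^2 + 19*x - 15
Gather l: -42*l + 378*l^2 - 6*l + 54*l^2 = 432*l^2 - 48*l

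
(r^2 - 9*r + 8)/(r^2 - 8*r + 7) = (r - 8)/(r - 7)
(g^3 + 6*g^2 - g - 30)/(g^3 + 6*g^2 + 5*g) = (g^2 + g - 6)/(g*(g + 1))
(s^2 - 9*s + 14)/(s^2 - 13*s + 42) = (s - 2)/(s - 6)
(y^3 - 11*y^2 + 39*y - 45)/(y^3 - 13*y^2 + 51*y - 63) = (y - 5)/(y - 7)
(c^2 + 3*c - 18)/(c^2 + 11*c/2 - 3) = 2*(c - 3)/(2*c - 1)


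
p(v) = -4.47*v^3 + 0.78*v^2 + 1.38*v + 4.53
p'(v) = -13.41*v^2 + 1.56*v + 1.38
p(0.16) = 4.75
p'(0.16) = 1.29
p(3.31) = -144.46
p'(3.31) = -140.38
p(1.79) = -16.14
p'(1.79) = -38.79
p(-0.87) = 6.86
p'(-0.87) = -10.13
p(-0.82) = 6.39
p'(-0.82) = -8.92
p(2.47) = -54.66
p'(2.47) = -76.58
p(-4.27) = 360.87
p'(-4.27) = -249.78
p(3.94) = -251.32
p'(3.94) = -200.65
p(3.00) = -105.00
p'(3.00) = -114.63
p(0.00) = 4.53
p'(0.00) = 1.38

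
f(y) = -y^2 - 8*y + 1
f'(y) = -2*y - 8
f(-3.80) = 16.96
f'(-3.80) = -0.40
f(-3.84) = 16.97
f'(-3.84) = -0.32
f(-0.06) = 1.48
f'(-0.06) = -7.88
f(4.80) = -60.44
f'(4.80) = -17.60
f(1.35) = -11.62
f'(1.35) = -10.70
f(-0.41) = 4.11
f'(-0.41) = -7.18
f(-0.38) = 3.90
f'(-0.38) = -7.24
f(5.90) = -81.01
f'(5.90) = -19.80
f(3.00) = -32.00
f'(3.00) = -14.00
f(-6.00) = 13.00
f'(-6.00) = 4.00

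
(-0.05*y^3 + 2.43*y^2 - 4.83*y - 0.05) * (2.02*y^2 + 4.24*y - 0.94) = -0.101*y^5 + 4.6966*y^4 + 0.5936*y^3 - 22.8644*y^2 + 4.3282*y + 0.047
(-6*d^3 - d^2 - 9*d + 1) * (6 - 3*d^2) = 18*d^5 + 3*d^4 - 9*d^3 - 9*d^2 - 54*d + 6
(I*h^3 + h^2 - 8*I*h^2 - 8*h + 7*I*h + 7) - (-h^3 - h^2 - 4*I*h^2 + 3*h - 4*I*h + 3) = h^3 + I*h^3 + 2*h^2 - 4*I*h^2 - 11*h + 11*I*h + 4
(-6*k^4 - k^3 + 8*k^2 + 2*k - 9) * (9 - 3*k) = 18*k^5 - 51*k^4 - 33*k^3 + 66*k^2 + 45*k - 81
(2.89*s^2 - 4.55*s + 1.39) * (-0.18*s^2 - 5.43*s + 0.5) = -0.5202*s^4 - 14.8737*s^3 + 25.9013*s^2 - 9.8227*s + 0.695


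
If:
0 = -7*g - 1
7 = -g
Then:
No Solution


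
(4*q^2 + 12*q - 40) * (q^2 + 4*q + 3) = 4*q^4 + 28*q^3 + 20*q^2 - 124*q - 120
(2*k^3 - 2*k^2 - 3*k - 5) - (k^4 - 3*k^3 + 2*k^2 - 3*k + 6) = -k^4 + 5*k^3 - 4*k^2 - 11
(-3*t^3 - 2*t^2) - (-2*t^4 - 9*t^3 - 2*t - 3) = 2*t^4 + 6*t^3 - 2*t^2 + 2*t + 3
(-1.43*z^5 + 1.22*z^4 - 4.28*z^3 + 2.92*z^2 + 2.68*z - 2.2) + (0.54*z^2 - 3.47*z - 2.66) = -1.43*z^5 + 1.22*z^4 - 4.28*z^3 + 3.46*z^2 - 0.79*z - 4.86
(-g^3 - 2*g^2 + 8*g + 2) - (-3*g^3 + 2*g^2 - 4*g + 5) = 2*g^3 - 4*g^2 + 12*g - 3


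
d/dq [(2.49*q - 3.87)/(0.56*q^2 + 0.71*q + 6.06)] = (-1.3944*q^2 + 4.3344*q + 17.8371)/(0.3136*q^4 + 0.7952*q^3 + 7.2913*q^2 + 8.6052*q + 36.7236)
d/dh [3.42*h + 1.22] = 3.42000000000000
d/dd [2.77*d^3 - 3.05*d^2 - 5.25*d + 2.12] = 8.31*d^2 - 6.1*d - 5.25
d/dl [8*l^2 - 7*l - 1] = 16*l - 7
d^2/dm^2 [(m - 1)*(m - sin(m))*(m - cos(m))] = sqrt(2)*m^2*sin(m + pi/4) + 3*m*sin(m) - 2*m*sin(2*m) - 5*m*cos(m) + 6*m - 4*sin(m) + 2*sqrt(2)*sin(2*m + pi/4) - 2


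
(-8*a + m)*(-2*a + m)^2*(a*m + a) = -32*a^4*m - 32*a^4 + 36*a^3*m^2 + 36*a^3*m - 12*a^2*m^3 - 12*a^2*m^2 + a*m^4 + a*m^3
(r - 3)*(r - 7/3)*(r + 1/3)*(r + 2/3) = r^4 - 13*r^3/3 + 17*r^2/9 + 157*r/27 + 14/9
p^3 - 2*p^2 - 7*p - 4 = (p - 4)*(p + 1)^2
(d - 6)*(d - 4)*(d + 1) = d^3 - 9*d^2 + 14*d + 24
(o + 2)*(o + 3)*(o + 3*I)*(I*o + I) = I*o^4 - 3*o^3 + 6*I*o^3 - 18*o^2 + 11*I*o^2 - 33*o + 6*I*o - 18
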